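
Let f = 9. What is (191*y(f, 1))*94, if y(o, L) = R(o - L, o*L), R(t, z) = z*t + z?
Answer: 1454274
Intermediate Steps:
R(t, z) = z + t*z (R(t, z) = t*z + z = z + t*z)
y(o, L) = L*o*(1 + o - L) (y(o, L) = (o*L)*(1 + (o - L)) = (L*o)*(1 + o - L) = L*o*(1 + o - L))
(191*y(f, 1))*94 = (191*(1*9*(1 + 9 - 1*1)))*94 = (191*(1*9*(1 + 9 - 1)))*94 = (191*(1*9*9))*94 = (191*81)*94 = 15471*94 = 1454274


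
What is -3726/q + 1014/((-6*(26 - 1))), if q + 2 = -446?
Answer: 8719/5600 ≈ 1.5570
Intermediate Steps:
q = -448 (q = -2 - 446 = -448)
-3726/q + 1014/((-6*(26 - 1))) = -3726/(-448) + 1014/((-6*(26 - 1))) = -3726*(-1/448) + 1014/((-6*25)) = 1863/224 + 1014/(-150) = 1863/224 + 1014*(-1/150) = 1863/224 - 169/25 = 8719/5600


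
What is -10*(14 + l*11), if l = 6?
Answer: -800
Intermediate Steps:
-10*(14 + l*11) = -10*(14 + 6*11) = -10*(14 + 66) = -10*80 = -800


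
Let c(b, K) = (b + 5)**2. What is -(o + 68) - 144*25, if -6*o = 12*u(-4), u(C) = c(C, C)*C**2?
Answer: -3636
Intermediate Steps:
c(b, K) = (5 + b)**2
u(C) = C**2*(5 + C)**2 (u(C) = (5 + C)**2*C**2 = C**2*(5 + C)**2)
o = -32 (o = -2*(-4)**2*(5 - 4)**2 = -2*16*1**2 = -2*16*1 = -2*16 = -1/6*192 = -32)
-(o + 68) - 144*25 = -(-32 + 68) - 144*25 = -1*36 - 3600 = -36 - 3600 = -3636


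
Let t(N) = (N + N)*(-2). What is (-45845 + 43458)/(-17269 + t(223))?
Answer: 217/1651 ≈ 0.13144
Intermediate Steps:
t(N) = -4*N (t(N) = (2*N)*(-2) = -4*N)
(-45845 + 43458)/(-17269 + t(223)) = (-45845 + 43458)/(-17269 - 4*223) = -2387/(-17269 - 892) = -2387/(-18161) = -2387*(-1/18161) = 217/1651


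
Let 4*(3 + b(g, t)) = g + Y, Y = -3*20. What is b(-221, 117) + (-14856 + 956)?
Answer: -55893/4 ≈ -13973.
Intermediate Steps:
Y = -60
b(g, t) = -18 + g/4 (b(g, t) = -3 + (g - 60)/4 = -3 + (-60 + g)/4 = -3 + (-15 + g/4) = -18 + g/4)
b(-221, 117) + (-14856 + 956) = (-18 + (¼)*(-221)) + (-14856 + 956) = (-18 - 221/4) - 13900 = -293/4 - 13900 = -55893/4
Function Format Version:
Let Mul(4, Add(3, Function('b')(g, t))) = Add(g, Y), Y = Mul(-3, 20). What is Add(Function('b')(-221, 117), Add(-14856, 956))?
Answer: Rational(-55893, 4) ≈ -13973.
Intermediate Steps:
Y = -60
Function('b')(g, t) = Add(-18, Mul(Rational(1, 4), g)) (Function('b')(g, t) = Add(-3, Mul(Rational(1, 4), Add(g, -60))) = Add(-3, Mul(Rational(1, 4), Add(-60, g))) = Add(-3, Add(-15, Mul(Rational(1, 4), g))) = Add(-18, Mul(Rational(1, 4), g)))
Add(Function('b')(-221, 117), Add(-14856, 956)) = Add(Add(-18, Mul(Rational(1, 4), -221)), Add(-14856, 956)) = Add(Add(-18, Rational(-221, 4)), -13900) = Add(Rational(-293, 4), -13900) = Rational(-55893, 4)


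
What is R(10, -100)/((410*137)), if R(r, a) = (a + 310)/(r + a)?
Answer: -7/168510 ≈ -4.1541e-5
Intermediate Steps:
R(r, a) = (310 + a)/(a + r)
R(10, -100)/((410*137)) = ((310 - 100)/(-100 + 10))/((410*137)) = (210/(-90))/56170 = -1/90*210*(1/56170) = -7/3*1/56170 = -7/168510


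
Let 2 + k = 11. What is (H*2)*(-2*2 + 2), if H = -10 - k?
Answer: 76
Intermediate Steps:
k = 9 (k = -2 + 11 = 9)
H = -19 (H = -10 - 1*9 = -10 - 9 = -19)
(H*2)*(-2*2 + 2) = (-19*2)*(-2*2 + 2) = -38*(-4 + 2) = -38*(-2) = 76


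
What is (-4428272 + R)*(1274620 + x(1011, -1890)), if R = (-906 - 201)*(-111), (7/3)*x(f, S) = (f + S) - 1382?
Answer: -5483570647145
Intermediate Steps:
x(f, S) = -4146/7 + 3*S/7 + 3*f/7 (x(f, S) = 3*((f + S) - 1382)/7 = 3*((S + f) - 1382)/7 = 3*(-1382 + S + f)/7 = -4146/7 + 3*S/7 + 3*f/7)
R = 122877 (R = -1107*(-111) = 122877)
(-4428272 + R)*(1274620 + x(1011, -1890)) = (-4428272 + 122877)*(1274620 + (-4146/7 + (3/7)*(-1890) + (3/7)*1011)) = -4305395*(1274620 + (-4146/7 - 810 + 3033/7)) = -4305395*(1274620 - 969) = -4305395*1273651 = -5483570647145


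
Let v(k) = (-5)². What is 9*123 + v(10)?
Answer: 1132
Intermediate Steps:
v(k) = 25
9*123 + v(10) = 9*123 + 25 = 1107 + 25 = 1132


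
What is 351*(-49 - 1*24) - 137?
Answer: -25760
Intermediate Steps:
351*(-49 - 1*24) - 137 = 351*(-49 - 24) - 137 = 351*(-73) - 137 = -25623 - 137 = -25760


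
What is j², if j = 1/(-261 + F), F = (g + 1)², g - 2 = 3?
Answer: 1/50625 ≈ 1.9753e-5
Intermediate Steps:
g = 5 (g = 2 + 3 = 5)
F = 36 (F = (5 + 1)² = 6² = 36)
j = -1/225 (j = 1/(-261 + 36) = 1/(-225) = -1/225 ≈ -0.0044444)
j² = (-1/225)² = 1/50625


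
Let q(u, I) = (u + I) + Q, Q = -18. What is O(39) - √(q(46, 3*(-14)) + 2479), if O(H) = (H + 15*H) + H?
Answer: 663 - √2465 ≈ 613.35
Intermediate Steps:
O(H) = 17*H (O(H) = 16*H + H = 17*H)
q(u, I) = -18 + I + u (q(u, I) = (u + I) - 18 = (I + u) - 18 = -18 + I + u)
O(39) - √(q(46, 3*(-14)) + 2479) = 17*39 - √((-18 + 3*(-14) + 46) + 2479) = 663 - √((-18 - 42 + 46) + 2479) = 663 - √(-14 + 2479) = 663 - √2465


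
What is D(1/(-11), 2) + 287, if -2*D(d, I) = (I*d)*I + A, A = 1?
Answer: 6307/22 ≈ 286.68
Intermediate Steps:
D(d, I) = -½ - d*I²/2 (D(d, I) = -((I*d)*I + 1)/2 = -(d*I² + 1)/2 = -(1 + d*I²)/2 = -½ - d*I²/2)
D(1/(-11), 2) + 287 = (-½ - ½*2²/(-11)) + 287 = (-½ - ½*(-1/11)*4) + 287 = (-½ + 2/11) + 287 = -7/22 + 287 = 6307/22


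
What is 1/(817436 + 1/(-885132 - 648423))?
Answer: 1533555/1253583064979 ≈ 1.2233e-6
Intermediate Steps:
1/(817436 + 1/(-885132 - 648423)) = 1/(817436 + 1/(-1533555)) = 1/(817436 - 1/1533555) = 1/(1253583064979/1533555) = 1533555/1253583064979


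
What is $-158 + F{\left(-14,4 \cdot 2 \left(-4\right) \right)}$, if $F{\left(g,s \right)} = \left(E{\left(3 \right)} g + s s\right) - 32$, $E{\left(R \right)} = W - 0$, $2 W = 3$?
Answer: $813$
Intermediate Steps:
$W = \frac{3}{2}$ ($W = \frac{1}{2} \cdot 3 = \frac{3}{2} \approx 1.5$)
$E{\left(R \right)} = \frac{3}{2}$ ($E{\left(R \right)} = \frac{3}{2} - 0 = \frac{3}{2} + 0 = \frac{3}{2}$)
$F{\left(g,s \right)} = -32 + s^{2} + \frac{3 g}{2}$ ($F{\left(g,s \right)} = \left(\frac{3 g}{2} + s s\right) - 32 = \left(\frac{3 g}{2} + s^{2}\right) - 32 = \left(s^{2} + \frac{3 g}{2}\right) - 32 = -32 + s^{2} + \frac{3 g}{2}$)
$-158 + F{\left(-14,4 \cdot 2 \left(-4\right) \right)} = -158 + \left(-32 + \left(4 \cdot 2 \left(-4\right)\right)^{2} + \frac{3}{2} \left(-14\right)\right) = -158 - \left(53 - 1024\right) = -158 - -971 = -158 + 971 = 813$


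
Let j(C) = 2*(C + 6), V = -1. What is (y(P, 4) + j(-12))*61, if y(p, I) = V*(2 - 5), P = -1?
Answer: -549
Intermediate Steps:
j(C) = 12 + 2*C (j(C) = 2*(6 + C) = 12 + 2*C)
y(p, I) = 3 (y(p, I) = -(2 - 5) = -1*(-3) = 3)
(y(P, 4) + j(-12))*61 = (3 + (12 + 2*(-12)))*61 = (3 + (12 - 24))*61 = (3 - 12)*61 = -9*61 = -549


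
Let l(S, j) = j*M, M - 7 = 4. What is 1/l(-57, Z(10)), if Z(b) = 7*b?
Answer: 1/770 ≈ 0.0012987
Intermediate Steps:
M = 11 (M = 7 + 4 = 11)
l(S, j) = 11*j (l(S, j) = j*11 = 11*j)
1/l(-57, Z(10)) = 1/(11*(7*10)) = 1/(11*70) = 1/770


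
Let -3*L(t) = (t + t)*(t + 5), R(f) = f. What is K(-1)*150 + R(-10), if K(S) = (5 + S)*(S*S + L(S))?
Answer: 2190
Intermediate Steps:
L(t) = -2*t*(5 + t)/3 (L(t) = -(t + t)*(t + 5)/3 = -2*t*(5 + t)/3)
K(S) = (5 + S)*(S² - 2*S*(5 + S)/3) (K(S) = (5 + S)*(S*S - 2*S*(5 + S)/3) = (5 + S)*(S² - 2*S*(5 + S)/3))
K(-1)*150 + R(-10) = ((⅓)*(-1)*(-50 + (-1)² - 5*(-1)))*150 - 10 = ((⅓)*(-1)*(-50 + 1 + 5))*150 - 10 = ((⅓)*(-1)*(-44))*150 - 10 = (44/3)*150 - 10 = 2200 - 10 = 2190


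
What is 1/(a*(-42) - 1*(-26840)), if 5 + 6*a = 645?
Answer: 1/22360 ≈ 4.4723e-5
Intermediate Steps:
a = 320/3 (a = -5/6 + (1/6)*645 = -5/6 + 215/2 = 320/3 ≈ 106.67)
1/(a*(-42) - 1*(-26840)) = 1/((320/3)*(-42) - 1*(-26840)) = 1/(-4480 + 26840) = 1/22360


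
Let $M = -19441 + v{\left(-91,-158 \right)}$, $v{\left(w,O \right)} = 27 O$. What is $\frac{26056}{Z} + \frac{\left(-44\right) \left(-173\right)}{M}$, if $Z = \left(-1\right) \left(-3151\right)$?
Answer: $\frac{593724180}{74700757} \approx 7.948$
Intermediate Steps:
$Z = 3151$
$M = -23707$ ($M = -19441 + 27 \left(-158\right) = -19441 - 4266 = -23707$)
$\frac{26056}{Z} + \frac{\left(-44\right) \left(-173\right)}{M} = \frac{26056}{3151} + \frac{\left(-44\right) \left(-173\right)}{-23707} = 26056 \cdot \frac{1}{3151} + 7612 \left(- \frac{1}{23707}\right) = \frac{26056}{3151} - \frac{7612}{23707} = \frac{593724180}{74700757}$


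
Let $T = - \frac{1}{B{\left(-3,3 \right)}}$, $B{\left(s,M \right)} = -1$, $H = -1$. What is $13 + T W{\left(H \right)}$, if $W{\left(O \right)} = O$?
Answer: $12$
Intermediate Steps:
$T = 1$ ($T = - \frac{1}{-1} = \left(-1\right) \left(-1\right) = 1$)
$13 + T W{\left(H \right)} = 13 + 1 \left(-1\right) = 13 - 1 = 12$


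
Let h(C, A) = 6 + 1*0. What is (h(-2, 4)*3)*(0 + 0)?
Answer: 0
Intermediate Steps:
h(C, A) = 6 (h(C, A) = 6 + 0 = 6)
(h(-2, 4)*3)*(0 + 0) = (6*3)*(0 + 0) = 18*0 = 0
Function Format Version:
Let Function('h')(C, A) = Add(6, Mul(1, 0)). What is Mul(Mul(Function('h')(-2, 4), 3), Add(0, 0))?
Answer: 0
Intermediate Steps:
Function('h')(C, A) = 6 (Function('h')(C, A) = Add(6, 0) = 6)
Mul(Mul(Function('h')(-2, 4), 3), Add(0, 0)) = Mul(Mul(6, 3), Add(0, 0)) = Mul(18, 0) = 0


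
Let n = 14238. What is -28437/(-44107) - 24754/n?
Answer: -49067048/44856819 ≈ -1.0939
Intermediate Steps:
-28437/(-44107) - 24754/n = -28437/(-44107) - 24754/14238 = -28437*(-1/44107) - 24754*1/14238 = 28437/44107 - 12377/7119 = -49067048/44856819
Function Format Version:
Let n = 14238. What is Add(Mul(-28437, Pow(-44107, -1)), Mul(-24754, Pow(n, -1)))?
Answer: Rational(-49067048, 44856819) ≈ -1.0939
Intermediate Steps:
Add(Mul(-28437, Pow(-44107, -1)), Mul(-24754, Pow(n, -1))) = Add(Mul(-28437, Pow(-44107, -1)), Mul(-24754, Pow(14238, -1))) = Add(Mul(-28437, Rational(-1, 44107)), Mul(-24754, Rational(1, 14238))) = Add(Rational(28437, 44107), Rational(-12377, 7119)) = Rational(-49067048, 44856819)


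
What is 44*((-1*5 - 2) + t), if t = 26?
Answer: 836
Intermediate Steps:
44*((-1*5 - 2) + t) = 44*((-1*5 - 2) + 26) = 44*((-5 - 2) + 26) = 44*(-7 + 26) = 44*19 = 836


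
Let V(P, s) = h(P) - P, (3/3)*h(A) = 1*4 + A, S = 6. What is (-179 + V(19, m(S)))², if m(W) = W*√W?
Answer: 30625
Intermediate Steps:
m(W) = W^(3/2)
h(A) = 4 + A (h(A) = 1*4 + A = 4 + A)
V(P, s) = 4 (V(P, s) = (4 + P) - P = 4)
(-179 + V(19, m(S)))² = (-179 + 4)² = (-175)² = 30625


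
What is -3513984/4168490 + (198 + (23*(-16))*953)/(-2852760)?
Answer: -85634722399/118917015324 ≈ -0.72012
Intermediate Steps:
-3513984/4168490 + (198 + (23*(-16))*953)/(-2852760) = -3513984*1/4168490 + (198 - 368*953)*(-1/2852760) = -1756992/2084245 + (198 - 350704)*(-1/2852760) = -1756992/2084245 - 350506*(-1/2852760) = -1756992/2084245 + 175253/1426380 = -85634722399/118917015324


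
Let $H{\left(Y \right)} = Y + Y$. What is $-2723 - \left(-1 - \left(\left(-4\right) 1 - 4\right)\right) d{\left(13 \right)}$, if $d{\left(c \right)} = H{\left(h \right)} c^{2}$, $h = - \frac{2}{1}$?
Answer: $2009$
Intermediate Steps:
$h = -2$ ($h = \left(-2\right) 1 = -2$)
$H{\left(Y \right)} = 2 Y$
$d{\left(c \right)} = - 4 c^{2}$ ($d{\left(c \right)} = 2 \left(-2\right) c^{2} = - 4 c^{2}$)
$-2723 - \left(-1 - \left(\left(-4\right) 1 - 4\right)\right) d{\left(13 \right)} = -2723 - \left(-1 - \left(\left(-4\right) 1 - 4\right)\right) \left(- 4 \cdot 13^{2}\right) = -2723 - \left(-1 - \left(-4 - 4\right)\right) \left(\left(-4\right) 169\right) = -2723 - \left(-1 - -8\right) \left(-676\right) = -2723 - \left(-1 + 8\right) \left(-676\right) = -2723 - 7 \left(-676\right) = -2723 - -4732 = -2723 + 4732 = 2009$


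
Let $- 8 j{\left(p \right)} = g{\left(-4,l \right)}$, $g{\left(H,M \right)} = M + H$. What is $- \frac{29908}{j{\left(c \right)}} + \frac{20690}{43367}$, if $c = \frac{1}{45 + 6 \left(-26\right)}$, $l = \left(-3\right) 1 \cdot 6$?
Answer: $- \frac{5187853354}{477037} \approx -10875.0$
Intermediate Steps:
$l = -18$ ($l = \left(-3\right) 6 = -18$)
$g{\left(H,M \right)} = H + M$
$c = - \frac{1}{111}$ ($c = \frac{1}{45 - 156} = \frac{1}{-111} = - \frac{1}{111} \approx -0.009009$)
$j{\left(p \right)} = \frac{11}{4}$ ($j{\left(p \right)} = - \frac{-4 - 18}{8} = \left(- \frac{1}{8}\right) \left(-22\right) = \frac{11}{4}$)
$- \frac{29908}{j{\left(c \right)}} + \frac{20690}{43367} = - \frac{29908}{\frac{11}{4}} + \frac{20690}{43367} = \left(-29908\right) \frac{4}{11} + 20690 \cdot \frac{1}{43367} = - \frac{119632}{11} + \frac{20690}{43367} = - \frac{5187853354}{477037}$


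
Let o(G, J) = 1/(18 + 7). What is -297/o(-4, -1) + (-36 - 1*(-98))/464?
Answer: -1722569/232 ≈ -7424.9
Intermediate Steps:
o(G, J) = 1/25
-297/o(-4, -1) + (-36 - 1*(-98))/464 = -297/1/25 + (-36 - 1*(-98))/464 = -297*25 + (-36 + 98)*(1/464) = -7425 + 62*(1/464) = -7425 + 31/232 = -1722569/232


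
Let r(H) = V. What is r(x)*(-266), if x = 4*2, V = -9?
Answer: 2394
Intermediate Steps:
x = 8
r(H) = -9
r(x)*(-266) = -9*(-266) = 2394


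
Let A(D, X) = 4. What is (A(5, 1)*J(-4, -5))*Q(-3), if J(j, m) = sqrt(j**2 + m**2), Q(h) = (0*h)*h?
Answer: 0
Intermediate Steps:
Q(h) = 0 (Q(h) = 0*h = 0)
(A(5, 1)*J(-4, -5))*Q(-3) = (4*sqrt((-4)**2 + (-5)**2))*0 = (4*sqrt(16 + 25))*0 = (4*sqrt(41))*0 = 0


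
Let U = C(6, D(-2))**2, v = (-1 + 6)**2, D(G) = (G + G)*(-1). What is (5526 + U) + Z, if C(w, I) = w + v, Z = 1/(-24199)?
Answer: 156978912/24199 ≈ 6487.0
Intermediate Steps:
D(G) = -2*G (D(G) = (2*G)*(-1) = -2*G)
Z = -1/24199 ≈ -4.1324e-5
v = 25 (v = 5**2 = 25)
C(w, I) = 25 + w (C(w, I) = w + 25 = 25 + w)
U = 961 (U = (25 + 6)**2 = 31**2 = 961)
(5526 + U) + Z = (5526 + 961) - 1/24199 = 6487 - 1/24199 = 156978912/24199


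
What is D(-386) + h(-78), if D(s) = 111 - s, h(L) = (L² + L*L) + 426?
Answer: 13091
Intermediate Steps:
h(L) = 426 + 2*L² (h(L) = (L² + L²) + 426 = 2*L² + 426 = 426 + 2*L²)
D(-386) + h(-78) = (111 - 1*(-386)) + (426 + 2*(-78)²) = (111 + 386) + (426 + 2*6084) = 497 + (426 + 12168) = 497 + 12594 = 13091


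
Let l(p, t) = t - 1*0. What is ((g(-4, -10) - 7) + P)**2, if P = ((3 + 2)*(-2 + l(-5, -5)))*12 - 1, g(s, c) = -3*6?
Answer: 198916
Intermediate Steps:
l(p, t) = t (l(p, t) = t + 0 = t)
g(s, c) = -18
P = -421 (P = ((3 + 2)*(-2 - 5))*12 - 1 = (5*(-7))*12 - 1 = -35*12 - 1 = -420 - 1 = -421)
((g(-4, -10) - 7) + P)**2 = ((-18 - 7) - 421)**2 = (-25 - 421)**2 = (-446)**2 = 198916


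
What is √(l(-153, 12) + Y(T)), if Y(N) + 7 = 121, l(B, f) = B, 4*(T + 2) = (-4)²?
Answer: I*√39 ≈ 6.245*I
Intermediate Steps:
T = 2 (T = -2 + (¼)*(-4)² = -2 + (¼)*16 = -2 + 4 = 2)
Y(N) = 114 (Y(N) = -7 + 121 = 114)
√(l(-153, 12) + Y(T)) = √(-153 + 114) = √(-39) = I*√39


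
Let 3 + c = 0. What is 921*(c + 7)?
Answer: 3684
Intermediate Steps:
c = -3 (c = -3 + 0 = -3)
921*(c + 7) = 921*(-3 + 7) = 921*4 = 3684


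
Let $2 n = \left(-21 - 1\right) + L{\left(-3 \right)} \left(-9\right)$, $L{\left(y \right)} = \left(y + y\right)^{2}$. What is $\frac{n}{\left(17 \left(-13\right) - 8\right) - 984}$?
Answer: $\frac{173}{1213} \approx 0.14262$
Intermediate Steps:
$L{\left(y \right)} = 4 y^{2}$ ($L{\left(y \right)} = \left(2 y\right)^{2} = 4 y^{2}$)
$n = -173$ ($n = \frac{\left(-21 - 1\right) + 4 \left(-3\right)^{2} \left(-9\right)}{2} = \frac{\left(-21 + \left(\left(-2 + 3\right) - 2\right)\right) + 4 \cdot 9 \left(-9\right)}{2} = \frac{\left(-21 + \left(1 - 2\right)\right) + 36 \left(-9\right)}{2} = \frac{\left(-21 - 1\right) - 324}{2} = \frac{-22 - 324}{2} = \frac{1}{2} \left(-346\right) = -173$)
$\frac{n}{\left(17 \left(-13\right) - 8\right) - 984} = - \frac{173}{\left(17 \left(-13\right) - 8\right) - 984} = - \frac{173}{\left(-221 - 8\right) - 984} = - \frac{173}{-229 - 984} = - \frac{173}{-1213} = \left(-173\right) \left(- \frac{1}{1213}\right) = \frac{173}{1213}$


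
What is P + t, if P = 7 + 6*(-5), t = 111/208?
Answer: -4673/208 ≈ -22.466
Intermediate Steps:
t = 111/208 (t = 111*(1/208) = 111/208 ≈ 0.53365)
P = -23 (P = 7 - 30 = -23)
P + t = -23 + 111/208 = -4673/208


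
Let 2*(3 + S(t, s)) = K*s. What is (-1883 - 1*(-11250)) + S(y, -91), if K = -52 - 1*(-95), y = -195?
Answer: 14815/2 ≈ 7407.5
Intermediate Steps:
K = 43 (K = -52 + 95 = 43)
S(t, s) = -3 + 43*s/2 (S(t, s) = -3 + (43*s)/2 = -3 + 43*s/2)
(-1883 - 1*(-11250)) + S(y, -91) = (-1883 - 1*(-11250)) + (-3 + (43/2)*(-91)) = (-1883 + 11250) + (-3 - 3913/2) = 9367 - 3919/2 = 14815/2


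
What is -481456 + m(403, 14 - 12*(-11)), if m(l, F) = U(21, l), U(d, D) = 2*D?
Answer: -480650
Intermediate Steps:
m(l, F) = 2*l
-481456 + m(403, 14 - 12*(-11)) = -481456 + 2*403 = -481456 + 806 = -480650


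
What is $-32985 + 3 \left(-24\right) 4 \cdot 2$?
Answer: $-33561$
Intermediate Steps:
$-32985 + 3 \left(-24\right) 4 \cdot 2 = -32985 - 576 = -33561$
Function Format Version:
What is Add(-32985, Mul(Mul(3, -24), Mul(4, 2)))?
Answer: -33561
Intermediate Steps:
Add(-32985, Mul(Mul(3, -24), Mul(4, 2))) = Add(-32985, Mul(-72, 8)) = Add(-32985, -576) = -33561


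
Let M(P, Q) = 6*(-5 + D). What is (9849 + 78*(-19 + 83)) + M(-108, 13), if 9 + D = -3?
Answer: 14739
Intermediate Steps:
D = -12 (D = -9 - 3 = -12)
M(P, Q) = -102 (M(P, Q) = 6*(-5 - 12) = 6*(-17) = -102)
(9849 + 78*(-19 + 83)) + M(-108, 13) = (9849 + 78*(-19 + 83)) - 102 = (9849 + 78*64) - 102 = (9849 + 4992) - 102 = 14841 - 102 = 14739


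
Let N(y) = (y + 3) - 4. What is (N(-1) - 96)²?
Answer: 9604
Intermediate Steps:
N(y) = -1 + y (N(y) = (3 + y) - 4 = -1 + y)
(N(-1) - 96)² = ((-1 - 1) - 96)² = (-2 - 96)² = (-98)² = 9604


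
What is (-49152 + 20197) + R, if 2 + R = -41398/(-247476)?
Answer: -3583060567/123738 ≈ -28957.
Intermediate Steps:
R = -226777/123738 (R = -2 - 41398/(-247476) = -2 - 41398*(-1/247476) = -2 + 20699/123738 = -226777/123738 ≈ -1.8327)
(-49152 + 20197) + R = (-49152 + 20197) - 226777/123738 = -28955 - 226777/123738 = -3583060567/123738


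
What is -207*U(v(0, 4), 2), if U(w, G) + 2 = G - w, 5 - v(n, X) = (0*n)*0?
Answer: 1035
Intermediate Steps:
v(n, X) = 5 (v(n, X) = 5 - 0*n*0 = 5 - 0*0 = 5 - 1*0 = 5 + 0 = 5)
U(w, G) = -2 + G - w (U(w, G) = -2 + (G - w) = -2 + G - w)
-207*U(v(0, 4), 2) = -207*(-2 + 2 - 1*5) = -207*(-2 + 2 - 5) = -207*(-5) = 1035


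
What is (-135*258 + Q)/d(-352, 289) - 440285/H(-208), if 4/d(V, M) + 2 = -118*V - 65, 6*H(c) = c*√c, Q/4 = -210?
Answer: -739599615/2 - 1320855*I*√13/5408 ≈ -3.698e+8 - 880.62*I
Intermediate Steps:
Q = -840 (Q = 4*(-210) = -840)
H(c) = c^(3/2)/6 (H(c) = (c*√c)/6 = c^(3/2)/6)
d(V, M) = 4/(-67 - 118*V) (d(V, M) = 4/(-2 + (-118*V - 65)) = 4/(-2 + (-65 - 118*V)) = 4/(-67 - 118*V))
(-135*258 + Q)/d(-352, 289) - 440285/H(-208) = (-135*258 - 840)/((-4/(67 + 118*(-352)))) - 440285*3*I*√13/5408 = (-34830 - 840)/((-4/(67 - 41536))) - 440285*3*I*√13/5408 = -35670/((-4/(-41469))) - 440285*3*I*√13/5408 = -35670/((-4*(-1/41469))) - 1320855*I*√13/5408 = -35670/4/41469 - 1320855*I*√13/5408 = -35670*41469/4 - 1320855*I*√13/5408 = -739599615/2 - 1320855*I*√13/5408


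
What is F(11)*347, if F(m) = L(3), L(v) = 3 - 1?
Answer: 694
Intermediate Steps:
L(v) = 2
F(m) = 2
F(11)*347 = 2*347 = 694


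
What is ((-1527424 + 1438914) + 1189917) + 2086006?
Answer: 3187413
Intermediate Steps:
((-1527424 + 1438914) + 1189917) + 2086006 = (-88510 + 1189917) + 2086006 = 1101407 + 2086006 = 3187413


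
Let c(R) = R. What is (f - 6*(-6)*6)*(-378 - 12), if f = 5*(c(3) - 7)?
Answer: -76440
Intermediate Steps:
f = -20 (f = 5*(3 - 7) = 5*(-4) = -20)
(f - 6*(-6)*6)*(-378 - 12) = (-20 - 6*(-6)*6)*(-378 - 12) = (-20 + 36*6)*(-390) = (-20 + 216)*(-390) = 196*(-390) = -76440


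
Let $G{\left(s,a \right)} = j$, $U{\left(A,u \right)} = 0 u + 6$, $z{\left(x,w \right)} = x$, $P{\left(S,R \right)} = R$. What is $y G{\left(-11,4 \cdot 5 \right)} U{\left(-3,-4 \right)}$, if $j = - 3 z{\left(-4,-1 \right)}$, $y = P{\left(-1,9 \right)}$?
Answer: $648$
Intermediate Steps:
$y = 9$
$U{\left(A,u \right)} = 6$ ($U{\left(A,u \right)} = 0 + 6 = 6$)
$j = 12$ ($j = \left(-3\right) \left(-4\right) = 12$)
$G{\left(s,a \right)} = 12$
$y G{\left(-11,4 \cdot 5 \right)} U{\left(-3,-4 \right)} = 9 \cdot 12 \cdot 6 = 108 \cdot 6 = 648$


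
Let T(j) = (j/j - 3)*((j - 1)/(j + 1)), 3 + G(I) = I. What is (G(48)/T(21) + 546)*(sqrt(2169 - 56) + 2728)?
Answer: 1421970 + 2085*sqrt(2113)/4 ≈ 1.4459e+6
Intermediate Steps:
G(I) = -3 + I
T(j) = -2*(-1 + j)/(1 + j) (T(j) = (1 - 3)*((-1 + j)/(1 + j)) = -2*(-1 + j)/(1 + j))
(G(48)/T(21) + 546)*(sqrt(2169 - 56) + 2728) = ((-3 + 48)/((2*(1 - 1*21)/(1 + 21))) + 546)*(sqrt(2169 - 56) + 2728) = (45/((2*(1 - 21)/22)) + 546)*(sqrt(2113) + 2728) = (45/((2*(1/22)*(-20))) + 546)*(2728 + sqrt(2113)) = (45/(-20/11) + 546)*(2728 + sqrt(2113)) = (45*(-11/20) + 546)*(2728 + sqrt(2113)) = (-99/4 + 546)*(2728 + sqrt(2113)) = 2085*(2728 + sqrt(2113))/4 = 1421970 + 2085*sqrt(2113)/4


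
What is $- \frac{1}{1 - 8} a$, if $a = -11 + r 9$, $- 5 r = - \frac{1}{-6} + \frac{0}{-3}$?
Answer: $- \frac{113}{70} \approx -1.6143$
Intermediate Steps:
$r = - \frac{1}{30}$ ($r = - \frac{- \frac{1}{-6} + \frac{0}{-3}}{5} = - \frac{\left(-1\right) \left(- \frac{1}{6}\right) + 0 \left(- \frac{1}{3}\right)}{5} = - \frac{\frac{1}{6} + 0}{5} = \left(- \frac{1}{5}\right) \frac{1}{6} = - \frac{1}{30} \approx -0.033333$)
$a = - \frac{113}{10}$ ($a = -11 - \frac{3}{10} = - \frac{113}{10} \approx -11.3$)
$- \frac{1}{1 - 8} a = - \frac{1}{1 - 8} \left(- \frac{113}{10}\right) = - \frac{1}{-7} \left(- \frac{113}{10}\right) = \left(-1\right) \left(- \frac{1}{7}\right) \left(- \frac{113}{10}\right) = \frac{1}{7} \left(- \frac{113}{10}\right) = - \frac{113}{70}$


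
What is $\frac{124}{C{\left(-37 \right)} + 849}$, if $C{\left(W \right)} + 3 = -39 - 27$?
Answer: $\frac{31}{195} \approx 0.15897$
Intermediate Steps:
$C{\left(W \right)} = -69$ ($C{\left(W \right)} = -3 - 66 = -69$)
$\frac{124}{C{\left(-37 \right)} + 849} = \frac{124}{-69 + 849} = \frac{124}{780} = 124 \cdot \frac{1}{780} = \frac{31}{195}$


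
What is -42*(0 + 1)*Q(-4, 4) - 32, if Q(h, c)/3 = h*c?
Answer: 1984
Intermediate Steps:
Q(h, c) = 3*c*h (Q(h, c) = 3*(h*c) = 3*(c*h) = 3*c*h)
-42*(0 + 1)*Q(-4, 4) - 32 = -42*(0 + 1)*3*4*(-4) - 32 = -42*(-48) - 32 = 2016 - 32 = 1984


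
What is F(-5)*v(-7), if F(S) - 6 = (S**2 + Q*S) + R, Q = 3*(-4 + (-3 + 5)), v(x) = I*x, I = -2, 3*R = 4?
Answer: 2618/3 ≈ 872.67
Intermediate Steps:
R = 4/3 (R = (1/3)*4 = 4/3 ≈ 1.3333)
v(x) = -2*x
Q = -6 (Q = 3*(-4 + 2) = 3*(-2) = -6)
F(S) = 22/3 + S**2 - 6*S (F(S) = 6 + ((S**2 - 6*S) + 4/3) = 6 + (4/3 + S**2 - 6*S) = 22/3 + S**2 - 6*S)
F(-5)*v(-7) = (22/3 + (-5)**2 - 6*(-5))*(-2*(-7)) = (22/3 + 25 + 30)*14 = (187/3)*14 = 2618/3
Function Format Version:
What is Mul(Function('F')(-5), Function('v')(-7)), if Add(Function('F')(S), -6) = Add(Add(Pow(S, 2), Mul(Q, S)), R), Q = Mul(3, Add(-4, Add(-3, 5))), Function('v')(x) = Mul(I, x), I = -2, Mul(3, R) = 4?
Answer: Rational(2618, 3) ≈ 872.67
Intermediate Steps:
R = Rational(4, 3) (R = Mul(Rational(1, 3), 4) = Rational(4, 3) ≈ 1.3333)
Function('v')(x) = Mul(-2, x)
Q = -6 (Q = Mul(3, Add(-4, 2)) = Mul(3, -2) = -6)
Function('F')(S) = Add(Rational(22, 3), Pow(S, 2), Mul(-6, S)) (Function('F')(S) = Add(6, Add(Add(Pow(S, 2), Mul(-6, S)), Rational(4, 3))) = Add(6, Add(Rational(4, 3), Pow(S, 2), Mul(-6, S))) = Add(Rational(22, 3), Pow(S, 2), Mul(-6, S)))
Mul(Function('F')(-5), Function('v')(-7)) = Mul(Add(Rational(22, 3), Pow(-5, 2), Mul(-6, -5)), Mul(-2, -7)) = Mul(Add(Rational(22, 3), 25, 30), 14) = Mul(Rational(187, 3), 14) = Rational(2618, 3)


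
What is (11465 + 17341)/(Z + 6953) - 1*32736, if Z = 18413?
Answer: -415176285/12683 ≈ -32735.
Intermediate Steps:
(11465 + 17341)/(Z + 6953) - 1*32736 = (11465 + 17341)/(18413 + 6953) - 1*32736 = 28806/25366 - 32736 = 28806*(1/25366) - 32736 = 14403/12683 - 32736 = -415176285/12683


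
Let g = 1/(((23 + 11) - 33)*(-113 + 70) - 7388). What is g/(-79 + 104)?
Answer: -1/185775 ≈ -5.3829e-6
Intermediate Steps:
g = -1/7431 (g = 1/((34 - 33)*(-43) - 7388) = 1/(1*(-43) - 7388) = 1/(-43 - 7388) = 1/(-7431) = -1/7431 ≈ -0.00013457)
g/(-79 + 104) = -1/(7431*(-79 + 104)) = -1/7431/25 = -1/7431*1/25 = -1/185775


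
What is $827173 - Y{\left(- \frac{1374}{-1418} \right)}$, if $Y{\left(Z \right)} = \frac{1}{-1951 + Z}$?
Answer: $\frac{1143626229665}{1382572} \approx 8.2717 \cdot 10^{5}$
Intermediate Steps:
$827173 - Y{\left(- \frac{1374}{-1418} \right)} = 827173 - \frac{1}{-1951 - \frac{1374}{-1418}} = 827173 - \frac{1}{-1951 - - \frac{687}{709}} = 827173 - \frac{1}{-1951 + \frac{687}{709}} = 827173 - \frac{1}{- \frac{1382572}{709}} = 827173 - - \frac{709}{1382572} = 827173 + \frac{709}{1382572} = \frac{1143626229665}{1382572}$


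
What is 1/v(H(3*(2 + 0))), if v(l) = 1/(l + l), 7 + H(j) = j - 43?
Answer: -88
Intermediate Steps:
H(j) = -50 + j (H(j) = -7 + (j - 43) = -7 + (-43 + j) = -50 + j)
v(l) = 1/(2*l)
1/v(H(3*(2 + 0))) = 1/(1/(2*(-50 + 3*(2 + 0)))) = 1/(1/(2*(-50 + 3*2))) = 1/(1/(2*(-50 + 6))) = 1/((½)/(-44)) = 1/((½)*(-1/44)) = 1/(-1/88) = -88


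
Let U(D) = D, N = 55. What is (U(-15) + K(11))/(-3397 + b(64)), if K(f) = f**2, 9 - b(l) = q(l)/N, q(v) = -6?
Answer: -2915/93167 ≈ -0.031288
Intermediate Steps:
b(l) = 501/55 (b(l) = 9 - (-6)/55 = 9 - 1*(-6/55) = 9 + 6/55 = 501/55)
(U(-15) + K(11))/(-3397 + b(64)) = (-15 + 11**2)/(-3397 + 501/55) = (-15 + 121)/(-186334/55) = 106*(-55/186334) = -2915/93167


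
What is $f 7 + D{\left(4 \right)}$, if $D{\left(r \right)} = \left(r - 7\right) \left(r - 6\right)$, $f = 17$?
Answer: $125$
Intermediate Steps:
$D{\left(r \right)} = \left(-7 + r\right) \left(-6 + r\right)$
$f 7 + D{\left(4 \right)} = 17 \cdot 7 + \left(42 + 4^{2} - 52\right) = 119 + \left(42 + 16 - 52\right) = 119 + 6 = 125$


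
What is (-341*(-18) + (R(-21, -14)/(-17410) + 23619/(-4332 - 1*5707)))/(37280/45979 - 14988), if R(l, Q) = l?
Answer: -49307072422516371/120439497999228280 ≈ -0.40939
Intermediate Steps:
(-341*(-18) + (R(-21, -14)/(-17410) + 23619/(-4332 - 1*5707)))/(37280/45979 - 14988) = (-341*(-18) + (-21/(-17410) + 23619/(-4332 - 1*5707)))/(37280/45979 - 14988) = (6138 + (-21*(-1/17410) + 23619/(-4332 - 5707)))/(37280*(1/45979) - 14988) = (6138 + (21/17410 + 23619/(-10039)))/(37280/45979 - 14988) = (6138 + (21/17410 + 23619*(-1/10039)))/(-689095972/45979) = (6138 + (21/17410 - 23619/10039))*(-45979/689095972) = (6138 - 410995971/174778990)*(-45979/689095972) = (1072382444649/174778990)*(-45979/689095972) = -49307072422516371/120439497999228280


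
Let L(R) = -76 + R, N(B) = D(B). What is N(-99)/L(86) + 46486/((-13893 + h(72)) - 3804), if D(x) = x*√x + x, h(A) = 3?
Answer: -1108283/88470 - 297*I*√11/10 ≈ -12.527 - 98.504*I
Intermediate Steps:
D(x) = x + x^(3/2) (D(x) = x^(3/2) + x = x + x^(3/2))
N(B) = B + B^(3/2)
N(-99)/L(86) + 46486/((-13893 + h(72)) - 3804) = (-99 + (-99)^(3/2))/(-76 + 86) + 46486/((-13893 + 3) - 3804) = (-99 - 297*I*√11)/10 + 46486/(-13890 - 3804) = (-99 - 297*I*√11)*(⅒) + 46486/(-17694) = (-99/10 - 297*I*√11/10) + 46486*(-1/17694) = (-99/10 - 297*I*√11/10) - 23243/8847 = -1108283/88470 - 297*I*√11/10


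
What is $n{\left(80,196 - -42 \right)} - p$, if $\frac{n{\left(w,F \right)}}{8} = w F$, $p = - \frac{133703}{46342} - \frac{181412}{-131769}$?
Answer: $\frac{84558363553733}{555130818} \approx 1.5232 \cdot 10^{5}$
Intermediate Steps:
$p = - \frac{837355973}{555130818}$ ($p = \left(-133703\right) \frac{1}{46342} - - \frac{16492}{11979} = - \frac{133703}{46342} + \frac{16492}{11979} = - \frac{837355973}{555130818} \approx -1.5084$)
$n{\left(w,F \right)} = 8 F w$ ($n{\left(w,F \right)} = 8 w F = 8 F w$)
$n{\left(80,196 - -42 \right)} - p = 8 \left(196 - -42\right) 80 - - \frac{837355973}{555130818} = 8 \left(196 + 42\right) 80 + \frac{837355973}{555130818} = 8 \cdot 238 \cdot 80 + \frac{837355973}{555130818} = 152320 + \frac{837355973}{555130818} = \frac{84558363553733}{555130818}$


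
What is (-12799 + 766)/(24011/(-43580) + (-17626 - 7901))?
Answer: 524398140/1112490671 ≈ 0.47137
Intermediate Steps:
(-12799 + 766)/(24011/(-43580) + (-17626 - 7901)) = -12033/(24011*(-1/43580) - 25527) = -12033/(-24011/43580 - 25527) = -12033/(-1112490671/43580) = -12033*(-43580/1112490671) = 524398140/1112490671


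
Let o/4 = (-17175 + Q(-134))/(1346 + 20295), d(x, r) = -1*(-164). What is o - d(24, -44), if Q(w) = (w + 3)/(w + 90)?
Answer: -39795933/238051 ≈ -167.17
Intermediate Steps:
Q(w) = (3 + w)/(90 + w)
d(x, r) = 164
o = -755569/238051 (o = 4*((-17175 + (3 - 134)/(90 - 134))/(1346 + 20295)) = 4*((-17175 - 131/(-44))/21641) = 4*((-17175 - 1/44*(-131))*(1/21641)) = 4*((-17175 + 131/44)*(1/21641)) = 4*(-755569/44*1/21641) = 4*(-755569/952204) = -755569/238051 ≈ -3.1740)
o - d(24, -44) = -755569/238051 - 1*164 = -755569/238051 - 164 = -39795933/238051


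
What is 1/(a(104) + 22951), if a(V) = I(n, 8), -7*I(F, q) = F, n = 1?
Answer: 7/160656 ≈ 4.3571e-5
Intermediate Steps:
I(F, q) = -F/7
a(V) = -1/7 (a(V) = -1/7*1 = -1/7)
1/(a(104) + 22951) = 1/(-1/7 + 22951) = 1/(160656/7) = 7/160656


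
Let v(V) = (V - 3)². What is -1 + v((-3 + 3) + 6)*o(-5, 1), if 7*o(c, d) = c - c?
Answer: -1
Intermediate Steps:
o(c, d) = 0 (o(c, d) = (c - c)/7 = (⅐)*0 = 0)
v(V) = (-3 + V)²
-1 + v((-3 + 3) + 6)*o(-5, 1) = -1 + (-3 + ((-3 + 3) + 6))²*0 = -1 + (-3 + (0 + 6))²*0 = -1 + (-3 + 6)²*0 = -1 + 3²*0 = -1 + 9*0 = -1 + 0 = -1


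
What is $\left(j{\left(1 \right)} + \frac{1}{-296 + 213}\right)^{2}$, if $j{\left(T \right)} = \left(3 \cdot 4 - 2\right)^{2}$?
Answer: $\frac{68873401}{6889} \approx 9997.6$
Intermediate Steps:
$j{\left(T \right)} = 100$ ($j{\left(T \right)} = \left(12 - 2\right)^{2} = 10^{2} = 100$)
$\left(j{\left(1 \right)} + \frac{1}{-296 + 213}\right)^{2} = \left(100 + \frac{1}{-296 + 213}\right)^{2} = \left(100 + \frac{1}{-83}\right)^{2} = \left(100 - \frac{1}{83}\right)^{2} = \left(\frac{8299}{83}\right)^{2} = \frac{68873401}{6889}$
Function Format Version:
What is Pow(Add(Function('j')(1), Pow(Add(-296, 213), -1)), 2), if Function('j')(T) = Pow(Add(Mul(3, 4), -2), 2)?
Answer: Rational(68873401, 6889) ≈ 9997.6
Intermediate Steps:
Function('j')(T) = 100 (Function('j')(T) = Pow(Add(12, -2), 2) = Pow(10, 2) = 100)
Pow(Add(Function('j')(1), Pow(Add(-296, 213), -1)), 2) = Pow(Add(100, Pow(Add(-296, 213), -1)), 2) = Pow(Add(100, Pow(-83, -1)), 2) = Pow(Add(100, Rational(-1, 83)), 2) = Pow(Rational(8299, 83), 2) = Rational(68873401, 6889)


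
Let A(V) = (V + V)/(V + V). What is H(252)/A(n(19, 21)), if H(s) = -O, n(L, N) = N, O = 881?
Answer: -881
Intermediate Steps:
A(V) = 1 (A(V) = (2*V)/((2*V)) = (2*V)*(1/(2*V)) = 1)
H(s) = -881 (H(s) = -1*881 = -881)
H(252)/A(n(19, 21)) = -881/1 = -881*1 = -881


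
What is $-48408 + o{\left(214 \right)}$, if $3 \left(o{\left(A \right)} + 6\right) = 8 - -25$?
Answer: $-48403$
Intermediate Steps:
$o{\left(A \right)} = 5$ ($o{\left(A \right)} = -6 + \frac{8 - -25}{3} = -6 + \frac{8 + 25}{3} = -6 + \frac{1}{3} \cdot 33 = -6 + 11 = 5$)
$-48408 + o{\left(214 \right)} = -48408 + 5 = -48403$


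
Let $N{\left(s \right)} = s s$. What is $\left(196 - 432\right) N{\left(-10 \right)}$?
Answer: $-23600$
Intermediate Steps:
$N{\left(s \right)} = s^{2}$
$\left(196 - 432\right) N{\left(-10 \right)} = \left(196 - 432\right) \left(-10\right)^{2} = \left(-236\right) 100 = -23600$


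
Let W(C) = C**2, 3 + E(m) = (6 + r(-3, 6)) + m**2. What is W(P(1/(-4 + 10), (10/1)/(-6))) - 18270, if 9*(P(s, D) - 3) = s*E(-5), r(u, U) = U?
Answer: -13309226/729 ≈ -18257.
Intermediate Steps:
E(m) = 9 + m**2 (E(m) = -3 + ((6 + 6) + m**2) = -3 + (12 + m**2) = 9 + m**2)
P(s, D) = 3 + 34*s/9 (P(s, D) = 3 + (s*(9 + (-5)**2))/9 = 3 + (s*(9 + 25))/9 = 3 + (s*34)/9 = 3 + (34*s)/9 = 3 + 34*s/9)
W(P(1/(-4 + 10), (10/1)/(-6))) - 18270 = (3 + 34/(9*(-4 + 10)))**2 - 18270 = (3 + (34/9)/6)**2 - 18270 = (3 + (34/9)*(1/6))**2 - 18270 = (3 + 17/27)**2 - 18270 = (98/27)**2 - 18270 = 9604/729 - 18270 = -13309226/729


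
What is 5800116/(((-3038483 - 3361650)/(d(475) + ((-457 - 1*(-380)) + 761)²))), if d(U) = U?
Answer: -2716374126396/6400133 ≈ -4.2442e+5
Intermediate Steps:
5800116/(((-3038483 - 3361650)/(d(475) + ((-457 - 1*(-380)) + 761)²))) = 5800116/(((-3038483 - 3361650)/(475 + ((-457 - 1*(-380)) + 761)²))) = 5800116/((-6400133/(475 + ((-457 + 380) + 761)²))) = 5800116/((-6400133/(475 + (-77 + 761)²))) = 5800116/((-6400133/(475 + 684²))) = 5800116/((-6400133/(475 + 467856))) = 5800116/((-6400133/468331)) = 5800116/((-6400133*1/468331)) = 5800116/(-6400133/468331) = 5800116*(-468331/6400133) = -2716374126396/6400133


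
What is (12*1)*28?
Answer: 336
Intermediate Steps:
(12*1)*28 = 12*28 = 336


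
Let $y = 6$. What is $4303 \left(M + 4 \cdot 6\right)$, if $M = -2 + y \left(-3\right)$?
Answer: $17212$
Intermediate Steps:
$M = -20$ ($M = -2 + 6 \left(-3\right) = -2 - 18 = -20$)
$4303 \left(M + 4 \cdot 6\right) = 4303 \left(-20 + 4 \cdot 6\right) = 4303 \left(-20 + 24\right) = 4303 \cdot 4 = 17212$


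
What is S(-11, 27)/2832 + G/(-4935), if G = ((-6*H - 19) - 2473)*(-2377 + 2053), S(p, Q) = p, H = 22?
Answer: -802584239/4658640 ≈ -172.28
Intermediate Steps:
G = 850176 (G = ((-6*22 - 19) - 2473)*(-2377 + 2053) = ((-132 - 19) - 2473)*(-324) = (-151 - 2473)*(-324) = -2624*(-324) = 850176)
S(-11, 27)/2832 + G/(-4935) = -11/2832 + 850176/(-4935) = -11*1/2832 + 850176*(-1/4935) = -11/2832 - 283392/1645 = -802584239/4658640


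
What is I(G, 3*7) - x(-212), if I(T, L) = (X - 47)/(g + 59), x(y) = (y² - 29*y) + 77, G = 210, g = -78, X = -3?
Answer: -972161/19 ≈ -51166.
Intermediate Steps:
x(y) = 77 + y² - 29*y
I(T, L) = 50/19 (I(T, L) = (-3 - 47)/(-78 + 59) = -50/(-19) = -50*(-1/19) = 50/19)
I(G, 3*7) - x(-212) = 50/19 - (77 + (-212)² - 29*(-212)) = 50/19 - (77 + 44944 + 6148) = 50/19 - 1*51169 = 50/19 - 51169 = -972161/19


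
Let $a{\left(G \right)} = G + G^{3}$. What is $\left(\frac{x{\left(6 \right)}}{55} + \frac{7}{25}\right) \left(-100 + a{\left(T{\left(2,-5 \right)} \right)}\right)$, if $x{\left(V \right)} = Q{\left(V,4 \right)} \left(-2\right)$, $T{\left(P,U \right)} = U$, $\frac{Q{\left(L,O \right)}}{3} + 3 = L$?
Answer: $\frac{598}{55} \approx 10.873$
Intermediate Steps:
$Q{\left(L,O \right)} = -9 + 3 L$
$x{\left(V \right)} = 18 - 6 V$ ($x{\left(V \right)} = \left(-9 + 3 V\right) \left(-2\right) = 18 - 6 V$)
$\left(\frac{x{\left(6 \right)}}{55} + \frac{7}{25}\right) \left(-100 + a{\left(T{\left(2,-5 \right)} \right)}\right) = \left(\frac{18 - 36}{55} + \frac{7}{25}\right) \left(-100 + \left(-5 + \left(-5\right)^{3}\right)\right) = \left(\left(18 - 36\right) \frac{1}{55} + 7 \cdot \frac{1}{25}\right) \left(-100 - 130\right) = \left(\left(-18\right) \frac{1}{55} + \frac{7}{25}\right) \left(-100 - 130\right) = \left(- \frac{18}{55} + \frac{7}{25}\right) \left(-230\right) = \left(- \frac{13}{275}\right) \left(-230\right) = \frac{598}{55}$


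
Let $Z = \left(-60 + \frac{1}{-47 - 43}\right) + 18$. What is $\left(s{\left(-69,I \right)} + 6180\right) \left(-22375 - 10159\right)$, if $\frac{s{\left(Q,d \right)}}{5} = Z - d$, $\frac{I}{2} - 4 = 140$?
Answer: $- \frac{1326394913}{9} \approx -1.4738 \cdot 10^{8}$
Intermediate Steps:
$I = 288$ ($I = 8 + 2 \cdot 140 = 8 + 280 = 288$)
$Z = - \frac{3781}{90}$ ($Z = \left(-60 + \frac{1}{-90}\right) + 18 = \left(-60 - \frac{1}{90}\right) + 18 = - \frac{5401}{90} + 18 = - \frac{3781}{90} \approx -42.011$)
$s{\left(Q,d \right)} = - \frac{3781}{18} - 5 d$ ($s{\left(Q,d \right)} = 5 \left(- \frac{3781}{90} - d\right) = - \frac{3781}{18} - 5 d$)
$\left(s{\left(-69,I \right)} + 6180\right) \left(-22375 - 10159\right) = \left(\left(- \frac{3781}{18} - 1440\right) + 6180\right) \left(-22375 - 10159\right) = \left(\left(- \frac{3781}{18} - 1440\right) + 6180\right) \left(-32534\right) = \left(- \frac{29701}{18} + 6180\right) \left(-32534\right) = \frac{81539}{18} \left(-32534\right) = - \frac{1326394913}{9}$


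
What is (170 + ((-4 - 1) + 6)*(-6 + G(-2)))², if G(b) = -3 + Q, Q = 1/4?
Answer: 416025/16 ≈ 26002.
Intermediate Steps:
Q = ¼ ≈ 0.25000
G(b) = -11/4 (G(b) = -3 + ¼ = -11/4)
(170 + ((-4 - 1) + 6)*(-6 + G(-2)))² = (170 + ((-4 - 1) + 6)*(-6 - 11/4))² = (170 + (-5 + 6)*(-35/4))² = (170 + 1*(-35/4))² = (170 - 35/4)² = (645/4)² = 416025/16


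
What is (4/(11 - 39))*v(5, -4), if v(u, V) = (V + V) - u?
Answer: 13/7 ≈ 1.8571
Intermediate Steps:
v(u, V) = -u + 2*V (v(u, V) = 2*V - u = -u + 2*V)
(4/(11 - 39))*v(5, -4) = (4/(11 - 39))*(-1*5 + 2*(-4)) = (4/(-28))*(-5 - 8) = -1/28*4*(-13) = -⅐*(-13) = 13/7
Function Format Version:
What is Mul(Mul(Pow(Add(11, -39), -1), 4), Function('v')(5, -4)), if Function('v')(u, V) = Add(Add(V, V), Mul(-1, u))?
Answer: Rational(13, 7) ≈ 1.8571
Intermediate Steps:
Function('v')(u, V) = Add(Mul(-1, u), Mul(2, V)) (Function('v')(u, V) = Add(Mul(2, V), Mul(-1, u)) = Add(Mul(-1, u), Mul(2, V)))
Mul(Mul(Pow(Add(11, -39), -1), 4), Function('v')(5, -4)) = Mul(Mul(Pow(Add(11, -39), -1), 4), Add(Mul(-1, 5), Mul(2, -4))) = Mul(Mul(Pow(-28, -1), 4), Add(-5, -8)) = Mul(Mul(Rational(-1, 28), 4), -13) = Mul(Rational(-1, 7), -13) = Rational(13, 7)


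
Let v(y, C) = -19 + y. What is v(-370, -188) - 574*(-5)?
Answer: 2481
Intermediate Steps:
v(-370, -188) - 574*(-5) = (-19 - 370) - 574*(-5) = -389 - 1*(-2870) = -389 + 2870 = 2481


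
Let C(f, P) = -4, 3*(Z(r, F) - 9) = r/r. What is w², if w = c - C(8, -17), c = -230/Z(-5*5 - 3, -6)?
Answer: 83521/196 ≈ 426.13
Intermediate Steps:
Z(r, F) = 28/3 (Z(r, F) = 9 + (r/r)/3 = 9 + (⅓)*1 = 9 + ⅓ = 28/3)
c = -345/14 (c = -230/28/3 = -230*3/28 = -345/14 ≈ -24.643)
w = -289/14 (w = -345/14 - 1*(-4) = -345/14 + 4 = -289/14 ≈ -20.643)
w² = (-289/14)² = 83521/196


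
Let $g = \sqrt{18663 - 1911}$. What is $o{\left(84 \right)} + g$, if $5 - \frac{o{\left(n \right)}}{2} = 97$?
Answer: $-184 + 4 \sqrt{1047} \approx -54.57$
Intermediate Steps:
$o{\left(n \right)} = -184$ ($o{\left(n \right)} = 10 - 194 = -184$)
$g = 4 \sqrt{1047}$ ($g = \sqrt{16752} = 4 \sqrt{1047} \approx 129.43$)
$o{\left(84 \right)} + g = -184 + 4 \sqrt{1047}$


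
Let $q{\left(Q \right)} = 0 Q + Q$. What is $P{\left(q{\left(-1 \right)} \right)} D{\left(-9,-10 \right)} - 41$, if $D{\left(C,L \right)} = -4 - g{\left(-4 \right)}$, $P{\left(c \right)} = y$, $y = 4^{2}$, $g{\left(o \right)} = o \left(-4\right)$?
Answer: $-361$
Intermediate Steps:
$g{\left(o \right)} = - 4 o$
$y = 16$
$q{\left(Q \right)} = Q$ ($q{\left(Q \right)} = 0 + Q = Q$)
$P{\left(c \right)} = 16$
$D{\left(C,L \right)} = -20$ ($D{\left(C,L \right)} = -4 - \left(-4\right) \left(-4\right) = -4 - 16 = -20$)
$P{\left(q{\left(-1 \right)} \right)} D{\left(-9,-10 \right)} - 41 = 16 \left(-20\right) - 41 = -320 - 41 = -361$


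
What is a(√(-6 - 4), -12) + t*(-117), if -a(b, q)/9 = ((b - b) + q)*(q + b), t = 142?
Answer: -17910 + 108*I*√10 ≈ -17910.0 + 341.53*I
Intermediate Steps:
a(b, q) = -9*q*(b + q) (a(b, q) = -9*((b - b) + q)*(q + b) = -9*(0 + q)*(b + q) = -9*q*(b + q))
a(√(-6 - 4), -12) + t*(-117) = -9*(-12)*(√(-6 - 4) - 12) + 142*(-117) = -9*(-12)*(√(-10) - 12) - 16614 = -9*(-12)*(I*√10 - 12) - 16614 = -9*(-12)*(-12 + I*√10) - 16614 = (-1296 + 108*I*√10) - 16614 = -17910 + 108*I*√10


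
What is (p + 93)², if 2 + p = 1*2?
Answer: 8649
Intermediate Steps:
p = 0 (p = -2 + 1*2 = -2 + 2 = 0)
(p + 93)² = (0 + 93)² = 93² = 8649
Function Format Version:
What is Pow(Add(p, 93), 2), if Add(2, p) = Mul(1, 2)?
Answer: 8649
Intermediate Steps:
p = 0 (p = Add(-2, Mul(1, 2)) = Add(-2, 2) = 0)
Pow(Add(p, 93), 2) = Pow(Add(0, 93), 2) = Pow(93, 2) = 8649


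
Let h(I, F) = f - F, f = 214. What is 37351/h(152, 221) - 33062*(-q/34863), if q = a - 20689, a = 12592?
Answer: -1058696337/81347 ≈ -13015.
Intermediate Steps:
q = -8097 (q = 12592 - 20689 = -8097)
h(I, F) = 214 - F
37351/h(152, 221) - 33062*(-q/34863) = 37351/(214 - 1*221) - 33062/((-34863/(-8097))) = 37351/(214 - 221) - 33062/((-34863*(-1/8097))) = 37351/(-7) - 33062/11621/2699 = 37351*(-⅐) - 33062*2699/11621 = -37351/7 - 89234338/11621 = -1058696337/81347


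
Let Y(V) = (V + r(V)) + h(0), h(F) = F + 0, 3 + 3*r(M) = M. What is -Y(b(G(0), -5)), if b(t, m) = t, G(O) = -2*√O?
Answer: 1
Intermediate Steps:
r(M) = -1 + M/3
h(F) = F
Y(V) = -1 + 4*V/3 (Y(V) = (V + (-1 + V/3)) + 0 = (-1 + 4*V/3) + 0 = -1 + 4*V/3)
-Y(b(G(0), -5)) = -(-1 + 4*(-2*√0)/3) = -(-1 + 4*(-2*0)/3) = -(-1 + (4/3)*0) = -(-1 + 0) = -1*(-1) = 1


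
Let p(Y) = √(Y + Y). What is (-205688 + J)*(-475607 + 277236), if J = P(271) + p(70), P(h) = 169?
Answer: 40769009549 - 396742*√35 ≈ 4.0767e+10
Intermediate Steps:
p(Y) = √2*√Y (p(Y) = √(2*Y) = √2*√Y)
J = 169 + 2*√35 (J = 169 + √2*√70 = 169 + 2*√35 ≈ 180.83)
(-205688 + J)*(-475607 + 277236) = (-205688 + (169 + 2*√35))*(-475607 + 277236) = (-205519 + 2*√35)*(-198371) = 40769009549 - 396742*√35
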